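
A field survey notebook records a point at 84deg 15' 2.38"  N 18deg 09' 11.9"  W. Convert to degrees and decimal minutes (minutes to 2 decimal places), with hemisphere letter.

Latitude: 15 + 2.38/60 = 15.0397′
λ: 9 + 11.9/60 = 9.1983′

84° 15.04′ N, 18° 9.20′ W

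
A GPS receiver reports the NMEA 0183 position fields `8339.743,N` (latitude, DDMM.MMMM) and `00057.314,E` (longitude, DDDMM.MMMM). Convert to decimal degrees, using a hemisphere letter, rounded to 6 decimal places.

83.662383° N, 0.955233° E

Lat: degrees = first 2 digits = 83, minutes = 39.743; 83 + 39.743/60 = 83.6623833
λ: degrees = first 3 digits = 0, minutes = 57.314; 0 + 57.314/60 = 0.9552333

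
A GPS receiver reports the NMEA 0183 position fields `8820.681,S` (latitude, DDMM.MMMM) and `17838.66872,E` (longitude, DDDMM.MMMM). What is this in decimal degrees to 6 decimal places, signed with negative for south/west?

-88.344683, 178.644479

φ: split at 2 digits → 88° and 20.681′; 88 + 20.681/60 = 88.3446833
S → negative
Longitude: split at 3 digits → 178° and 38.66872′; 178 + 38.66872/60 = 178.6444787
E ⇒ keep positive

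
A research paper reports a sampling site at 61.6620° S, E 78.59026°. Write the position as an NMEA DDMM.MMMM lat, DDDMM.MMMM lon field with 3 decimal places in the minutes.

6139.720,S / 07835.416,E

φ: 61° + 0.662000 × 60 = 61° 39.72000′
λ: minutes = (78.590260 − 78) × 60 = 35.41560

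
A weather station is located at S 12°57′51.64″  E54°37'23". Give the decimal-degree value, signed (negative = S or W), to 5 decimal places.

-12.96434, 54.62306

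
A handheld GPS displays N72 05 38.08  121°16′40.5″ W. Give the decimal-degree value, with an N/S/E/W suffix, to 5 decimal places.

72.09391° N, 121.27792° W

Latitude: 5′ + 38.08″ = 5.63467′; 72 + 5.63467/60 = 72.093911
λ: 121 + 16/60 + 40.5/3600 = 121.277917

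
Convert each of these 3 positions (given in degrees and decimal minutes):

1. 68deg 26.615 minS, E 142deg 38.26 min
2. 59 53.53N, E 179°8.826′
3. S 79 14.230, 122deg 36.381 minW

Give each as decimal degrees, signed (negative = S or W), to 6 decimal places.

Point 1:
  Lat: 68 + 26.615/60 = 68.4435833
  S ⇒ negate
  Lon: 38.26′ = 0.637667°; total 142.6376667
  E ⇒ keep positive
Point 2:
  Lat: 59 + 53.53/60 = 59.8921667
  N ⇒ keep positive
  λ: 8.826′ = 0.147100°; total 179.1471000
  E ⇒ keep positive
Point 3:
  Latitude: 79 + 14.23/60 = 79.2371667
  S ⇒ negate
  Longitude: 122 + 36.381/60 = 122.6063500
  hemisphere W, so the sign is −

1. -68.443583, 142.637667
2. 59.892167, 179.147100
3. -79.237167, -122.606350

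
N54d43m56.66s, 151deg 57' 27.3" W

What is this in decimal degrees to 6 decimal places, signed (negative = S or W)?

54.732406, -151.957583

Lat: 54° + 43/60 + 56.66/3600 = 54 + 0.716667 + 0.015739 = 54.7324056
N → positive
Longitude: 151 + 57/60 + 27.3/3600 = 151.9575833
W → negative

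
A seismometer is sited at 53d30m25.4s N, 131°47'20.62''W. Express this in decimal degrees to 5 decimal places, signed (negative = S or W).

Lat: 53° + 30/60 + 25.4/3600 = 53 + 0.500000 + 0.007056 = 53.507056
N ⇒ keep positive
Longitude: 131 + 47/60 + 20.62/3600 = 131.789061
W → negative

53.50706, -131.78906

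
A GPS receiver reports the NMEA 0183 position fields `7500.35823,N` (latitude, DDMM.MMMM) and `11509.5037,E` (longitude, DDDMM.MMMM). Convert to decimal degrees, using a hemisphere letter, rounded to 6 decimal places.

Latitude: split at 2 digits → 75° and 0.35823′; 75 + 0.35823/60 = 75.0059705
λ: split at 3 digits → 115° and 9.5037′; 115 + 9.5037/60 = 115.1583950

75.005971° N, 115.158395° E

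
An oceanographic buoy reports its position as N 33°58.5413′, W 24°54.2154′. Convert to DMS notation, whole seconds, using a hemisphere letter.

Latitude: 58.54130′ → 58′ and 0.54130 × 60 = 32.48″
λ: 54.21540′ → 54′ and 0.21540 × 60 = 12.92″

33°58′32″ N, 24°54′13″ W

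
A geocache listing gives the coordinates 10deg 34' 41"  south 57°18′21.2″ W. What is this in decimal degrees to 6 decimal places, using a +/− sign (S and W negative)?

-10.578056, -57.305889

Lat: 34′ + 41″ = 34.68333′; 10 + 34.68333/60 = 10.5780556
S ⇒ negate
Lon: 57 + 18/60 + 21.2/3600 = 57.3058889
W → negative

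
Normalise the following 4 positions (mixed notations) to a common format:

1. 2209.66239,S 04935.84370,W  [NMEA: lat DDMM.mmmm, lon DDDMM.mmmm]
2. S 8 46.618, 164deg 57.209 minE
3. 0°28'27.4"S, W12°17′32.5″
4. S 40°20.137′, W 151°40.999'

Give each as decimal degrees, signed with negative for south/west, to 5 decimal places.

Point 1:
  φ: split at 2 digits → 22° and 9.66239′; 22 + 9.66239/60 = 22.161040
  S ⇒ negate
  Lon: split at 3 digits → 049° and 35.8437′; 49 + 35.8437/60 = 49.597395
  W → negative
Point 2:
  Latitude: 8 + 46.618/60 = 8.776967
  S → negative
  Lon: 57.209′ = 0.953483°; total 164.953483
  E → positive
Point 3:
  Latitude: 0° + 28/60 + 27.4/3600 = 0 + 0.466667 + 0.007611 = 0.474278
  S ⇒ negate
  Longitude: 17′ + 32.5″ = 17.54167′; 12 + 17.54167/60 = 12.292361
  W → negative
Point 4:
  Latitude: 40 + 20.137/60 = 40.335617
  S → negative
  Longitude: 151 + 40.999/60 = 151.683317
  W → negative

1. -22.16104, -49.59740
2. -8.77697, 164.95348
3. -0.47428, -12.29236
4. -40.33562, -151.68332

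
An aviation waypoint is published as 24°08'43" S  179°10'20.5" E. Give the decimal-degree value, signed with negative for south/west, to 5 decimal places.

-24.14528, 179.17236

Lat: 24 + 8/60 + 43/3600 = 24.145278
S → negative
Longitude: 179 + 10/60 + 20.5/3600 = 179.172361
E → positive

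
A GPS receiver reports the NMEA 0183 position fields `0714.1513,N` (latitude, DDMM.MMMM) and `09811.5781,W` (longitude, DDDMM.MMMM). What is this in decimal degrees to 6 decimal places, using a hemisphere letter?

φ: split at 2 digits → 07° and 14.1513′; 7 + 14.1513/60 = 7.2358550
Longitude: degrees = first 3 digits = 98, minutes = 11.5781; 98 + 11.5781/60 = 98.1929683

7.235855° N, 98.192968° W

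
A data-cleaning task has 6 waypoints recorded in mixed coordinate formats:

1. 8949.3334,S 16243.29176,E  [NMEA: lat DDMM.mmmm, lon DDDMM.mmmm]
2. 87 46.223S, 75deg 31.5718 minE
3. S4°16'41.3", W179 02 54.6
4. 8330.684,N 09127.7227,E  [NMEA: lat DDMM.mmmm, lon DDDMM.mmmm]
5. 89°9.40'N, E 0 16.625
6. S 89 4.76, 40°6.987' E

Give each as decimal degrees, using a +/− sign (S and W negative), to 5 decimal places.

1. -89.82222, 162.72153
2. -87.77038, 75.52620
3. -4.27814, -179.04850
4. 83.51140, 91.46205
5. 89.15667, 0.27708
6. -89.07933, 40.11645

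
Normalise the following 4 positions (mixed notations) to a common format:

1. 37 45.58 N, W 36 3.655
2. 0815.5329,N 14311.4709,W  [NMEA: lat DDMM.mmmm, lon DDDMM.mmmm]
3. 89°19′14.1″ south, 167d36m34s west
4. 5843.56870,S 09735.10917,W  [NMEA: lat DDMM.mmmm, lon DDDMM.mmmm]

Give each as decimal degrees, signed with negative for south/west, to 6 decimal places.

Point 1:
  Latitude: 45.58′ = 0.759667°; total 37.7596667
  N → positive
  λ: 3.655′ = 0.060917°; total 36.0609167
  W → negative
Point 2:
  Latitude: degrees = first 2 digits = 8, minutes = 15.5329; 8 + 15.5329/60 = 8.2588817
  N ⇒ keep positive
  λ: degrees = first 3 digits = 143, minutes = 11.4709; 143 + 11.4709/60 = 143.1911817
  hemisphere W, so the sign is −
Point 3:
  φ: 89° + 19/60 + 14.1/3600 = 89 + 0.316667 + 0.003917 = 89.3205833
  S ⇒ negate
  Lon: 167 + 36/60 + 34/3600 = 167.6094444
  W → negative
Point 4:
  Latitude: degrees = first 2 digits = 58, minutes = 43.5687; 58 + 43.5687/60 = 58.7261450
  S ⇒ negate
  Lon: split at 3 digits → 097° and 35.10917′; 97 + 35.10917/60 = 97.5851528
  W → negative

1. 37.759667, -36.060917
2. 8.258882, -143.191182
3. -89.320583, -167.609444
4. -58.726145, -97.585153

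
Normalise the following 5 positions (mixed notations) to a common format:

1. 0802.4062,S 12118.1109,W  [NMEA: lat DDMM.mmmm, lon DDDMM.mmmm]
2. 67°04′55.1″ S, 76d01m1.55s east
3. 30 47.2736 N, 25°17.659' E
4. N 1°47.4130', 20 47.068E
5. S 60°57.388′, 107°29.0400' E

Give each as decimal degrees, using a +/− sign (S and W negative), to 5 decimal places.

1. -8.04010, -121.30185
2. -67.08197, 76.01710
3. 30.78789, 25.29432
4. 1.79022, 20.78447
5. -60.95647, 107.48400

Point 1:
  φ: degrees = first 2 digits = 8, minutes = 2.4062; 8 + 2.4062/60 = 8.040103
  S → negative
  Longitude: degrees = first 3 digits = 121, minutes = 18.1109; 121 + 18.1109/60 = 121.301848
  hemisphere W, so the sign is −
Point 2:
  Latitude: 67° + 4/60 + 55.1/3600 = 67 + 0.066667 + 0.015306 = 67.081972
  S ⇒ negate
  Longitude: 1′ + 1.55″ = 1.02583′; 76 + 1.02583/60 = 76.017097
  E ⇒ keep positive
Point 3:
  φ: 30 + 47.2736/60 = 30.787893
  N → positive
  Longitude: 25 + 17.659/60 = 25.294317
  E → positive
Point 4:
  Latitude: 47.413′ = 0.790217°; total 1.790217
  N ⇒ keep positive
  Lon: 47.068′ = 0.784467°; total 20.784467
  E ⇒ keep positive
Point 5:
  φ: 60 + 57.388/60 = 60.956467
  hemisphere S, so the sign is −
  Longitude: 29.04′ = 0.484000°; total 107.484000
  E ⇒ keep positive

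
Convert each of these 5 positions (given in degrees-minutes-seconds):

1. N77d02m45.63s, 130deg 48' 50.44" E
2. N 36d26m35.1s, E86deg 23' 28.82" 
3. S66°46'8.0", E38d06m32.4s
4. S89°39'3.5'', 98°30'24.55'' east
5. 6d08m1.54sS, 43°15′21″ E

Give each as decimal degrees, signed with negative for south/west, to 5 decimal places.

Point 1:
  Latitude: 2′ + 45.63″ = 2.76050′; 77 + 2.76050/60 = 77.046008
  N → positive
  Lon: 130° + 48/60 + 50.44/3600 = 130 + 0.800000 + 0.014011 = 130.814011
  E → positive
Point 2:
  φ: 26′ + 35.1″ = 26.58500′; 36 + 26.58500/60 = 36.443083
  N ⇒ keep positive
  Longitude: 23′ + 28.82″ = 23.48033′; 86 + 23.48033/60 = 86.391339
  E → positive
Point 3:
  φ: 66 + 46/60 + 8/3600 = 66.768889
  hemisphere S, so the sign is −
  λ: 38 + 6/60 + 32.4/3600 = 38.109000
  E ⇒ keep positive
Point 4:
  Lat: 89° + 39/60 + 3.5/3600 = 89 + 0.650000 + 0.000972 = 89.650972
  hemisphere S, so the sign is −
  λ: 30′ + 24.55″ = 30.40917′; 98 + 30.40917/60 = 98.506819
  E ⇒ keep positive
Point 5:
  φ: 8′ + 1.54″ = 8.02567′; 6 + 8.02567/60 = 6.133761
  hemisphere S, so the sign is −
  λ: 43° + 15/60 + 21/3600 = 43 + 0.250000 + 0.005833 = 43.255833
  E → positive

1. 77.04601, 130.81401
2. 36.44308, 86.39134
3. -66.76889, 38.10900
4. -89.65097, 98.50682
5. -6.13376, 43.25583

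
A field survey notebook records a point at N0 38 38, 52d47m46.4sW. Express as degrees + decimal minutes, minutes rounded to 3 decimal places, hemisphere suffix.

Latitude: seconds/60 = 0.63333; minutes = 38 + 0.63333 = 38.63333
Longitude: 47 + 46.4/60 = 47.77333′

0° 38.633′ N, 52° 47.773′ W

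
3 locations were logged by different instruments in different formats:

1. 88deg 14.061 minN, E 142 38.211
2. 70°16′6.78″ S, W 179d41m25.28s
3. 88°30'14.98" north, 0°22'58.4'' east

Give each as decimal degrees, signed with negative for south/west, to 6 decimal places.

Point 1:
  Lat: 88 + 14.061/60 = 88.2343500
  N → positive
  λ: 38.211′ = 0.636850°; total 142.6368500
  E ⇒ keep positive
Point 2:
  φ: 70° + 16/60 + 6.78/3600 = 70 + 0.266667 + 0.001883 = 70.2685500
  S → negative
  λ: 179° + 41/60 + 25.28/3600 = 179 + 0.683333 + 0.007022 = 179.6903556
  hemisphere W, so the sign is −
Point 3:
  φ: 88 + 30/60 + 14.98/3600 = 88.5041611
  N → positive
  Longitude: 0 + 22/60 + 58.4/3600 = 0.3828889
  E → positive

1. 88.234350, 142.636850
2. -70.268550, -179.690356
3. 88.504161, 0.382889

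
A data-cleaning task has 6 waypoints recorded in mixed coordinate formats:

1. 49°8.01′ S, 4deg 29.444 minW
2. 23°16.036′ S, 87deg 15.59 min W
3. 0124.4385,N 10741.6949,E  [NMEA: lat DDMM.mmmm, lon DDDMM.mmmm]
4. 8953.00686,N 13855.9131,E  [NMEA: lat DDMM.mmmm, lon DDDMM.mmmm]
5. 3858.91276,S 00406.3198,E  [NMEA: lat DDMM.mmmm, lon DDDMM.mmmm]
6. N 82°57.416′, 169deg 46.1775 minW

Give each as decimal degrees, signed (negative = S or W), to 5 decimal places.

Point 1:
  φ: 8.01′ = 0.133500°; total 49.133500
  S ⇒ negate
  λ: 4 + 29.444/60 = 4.490733
  hemisphere W, so the sign is −
Point 2:
  φ: 16.036′ = 0.267267°; total 23.267267
  S ⇒ negate
  λ: 87 + 15.59/60 = 87.259833
  W → negative
Point 3:
  φ: split at 2 digits → 01° and 24.4385′; 1 + 24.4385/60 = 1.407308
  N → positive
  λ: split at 3 digits → 107° and 41.6949′; 107 + 41.6949/60 = 107.694915
  E ⇒ keep positive
Point 4:
  Latitude: degrees = first 2 digits = 89, minutes = 53.00686; 89 + 53.00686/60 = 89.883448
  N → positive
  Longitude: degrees = first 3 digits = 138, minutes = 55.9131; 138 + 55.9131/60 = 138.931885
  E → positive
Point 5:
  φ: split at 2 digits → 38° and 58.91276′; 38 + 58.91276/60 = 38.981879
  S → negative
  λ: degrees = first 3 digits = 4, minutes = 6.3198; 4 + 6.3198/60 = 4.105330
  E ⇒ keep positive
Point 6:
  φ: 82 + 57.416/60 = 82.956933
  N ⇒ keep positive
  Longitude: 46.1775′ = 0.769625°; total 169.769625
  W ⇒ negate

1. -49.13350, -4.49073
2. -23.26727, -87.25983
3. 1.40731, 107.69492
4. 89.88345, 138.93189
5. -38.98188, 4.10533
6. 82.95693, -169.76963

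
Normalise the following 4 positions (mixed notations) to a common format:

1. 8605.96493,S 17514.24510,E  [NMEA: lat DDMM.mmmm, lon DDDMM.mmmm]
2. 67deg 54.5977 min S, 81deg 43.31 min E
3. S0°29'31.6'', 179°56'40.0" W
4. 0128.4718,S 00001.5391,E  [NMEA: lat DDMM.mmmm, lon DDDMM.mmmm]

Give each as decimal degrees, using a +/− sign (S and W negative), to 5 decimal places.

1. -86.09942, 175.23742
2. -67.90996, 81.72183
3. -0.49211, -179.94444
4. -1.47453, 0.02565

Point 1:
  φ: split at 2 digits → 86° and 5.96493′; 86 + 5.96493/60 = 86.099416
  hemisphere S, so the sign is −
  Lon: degrees = first 3 digits = 175, minutes = 14.2451; 175 + 14.2451/60 = 175.237418
  E ⇒ keep positive
Point 2:
  Latitude: 54.5977′ = 0.909962°; total 67.909962
  S → negative
  λ: 43.31′ = 0.721833°; total 81.721833
  E ⇒ keep positive
Point 3:
  φ: 29′ + 31.6″ = 29.52667′; 0 + 29.52667/60 = 0.492111
  S ⇒ negate
  λ: 56′ + 40″ = 56.66667′; 179 + 56.66667/60 = 179.944444
  W ⇒ negate
Point 4:
  Latitude: split at 2 digits → 01° and 28.4718′; 1 + 28.4718/60 = 1.474530
  S ⇒ negate
  Lon: degrees = first 3 digits = 0, minutes = 1.5391; 0 + 1.5391/60 = 0.025652
  E → positive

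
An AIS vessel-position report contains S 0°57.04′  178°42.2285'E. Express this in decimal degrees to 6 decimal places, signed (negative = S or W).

-0.950667, 178.703808

Lat: 57.04′ = 0.950667°; total 0.9506667
hemisphere S, so the sign is −
Lon: 42.2285′ = 0.703808°; total 178.7038083
E → positive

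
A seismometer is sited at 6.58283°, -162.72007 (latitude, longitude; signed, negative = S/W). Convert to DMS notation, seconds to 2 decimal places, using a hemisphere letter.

6°34′58.19″ N, 162°43′12.25″ W

Lat: 0.582830° → 34.96980′; 0.96980 × 60 = 58.1880″
Longitude is negative → W; |value| = 162.720070
Lon: whole degrees 162; 43.20420′ → 43′ and 12.2520″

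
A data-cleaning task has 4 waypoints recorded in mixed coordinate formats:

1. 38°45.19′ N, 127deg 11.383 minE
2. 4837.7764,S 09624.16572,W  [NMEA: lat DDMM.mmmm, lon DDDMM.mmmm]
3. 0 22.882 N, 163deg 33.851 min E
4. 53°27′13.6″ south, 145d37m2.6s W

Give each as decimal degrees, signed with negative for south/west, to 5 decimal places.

Point 1:
  Latitude: 38 + 45.19/60 = 38.753167
  N → positive
  Longitude: 127 + 11.383/60 = 127.189717
  E → positive
Point 2:
  Lat: split at 2 digits → 48° and 37.7764′; 48 + 37.7764/60 = 48.629607
  S → negative
  λ: split at 3 digits → 096° and 24.16572′; 96 + 24.16572/60 = 96.402762
  W → negative
Point 3:
  φ: 22.882′ = 0.381367°; total 0.381367
  N ⇒ keep positive
  λ: 163 + 33.851/60 = 163.564183
  E ⇒ keep positive
Point 4:
  φ: 53° + 27/60 + 13.6/3600 = 53 + 0.450000 + 0.003778 = 53.453778
  hemisphere S, so the sign is −
  Lon: 145 + 37/60 + 2.6/3600 = 145.617389
  hemisphere W, so the sign is −

1. 38.75317, 127.18972
2. -48.62961, -96.40276
3. 0.38137, 163.56418
4. -53.45378, -145.61739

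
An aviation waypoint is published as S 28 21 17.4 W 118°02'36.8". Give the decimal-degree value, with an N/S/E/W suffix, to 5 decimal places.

28.35483° S, 118.04356° W

Latitude: 28° + 21/60 + 17.4/3600 = 28 + 0.350000 + 0.004833 = 28.354833
Longitude: 118° + 2/60 + 36.8/3600 = 118 + 0.033333 + 0.010222 = 118.043556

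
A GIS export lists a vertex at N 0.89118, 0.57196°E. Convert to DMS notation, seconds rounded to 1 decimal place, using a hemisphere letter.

0°53′28.2″ N, 0°34′19.1″ E

Latitude: 0.891180° → 53.47080′; 0.47080 × 60 = 28.248″
Lon: 0.571960 × 60 = 34.31760′ → 34′, remainder × 60 = 19.056″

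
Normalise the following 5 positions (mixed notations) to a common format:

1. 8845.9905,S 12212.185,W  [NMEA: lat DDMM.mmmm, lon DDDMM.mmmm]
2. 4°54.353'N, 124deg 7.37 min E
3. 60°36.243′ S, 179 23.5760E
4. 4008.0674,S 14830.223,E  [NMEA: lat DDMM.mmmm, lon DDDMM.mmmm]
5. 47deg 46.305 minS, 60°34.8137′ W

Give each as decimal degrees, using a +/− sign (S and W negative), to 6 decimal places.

1. -88.766508, -122.203083
2. 4.905883, 124.122833
3. -60.604050, 179.392933
4. -40.134457, 148.503717
5. -47.771750, -60.580228

Point 1:
  φ: split at 2 digits → 88° and 45.9905′; 88 + 45.9905/60 = 88.7665083
  S → negative
  λ: split at 3 digits → 122° and 12.185′; 122 + 12.185/60 = 122.2030833
  W → negative
Point 2:
  φ: 4 + 54.353/60 = 4.9058833
  N ⇒ keep positive
  λ: 124 + 7.37/60 = 124.1228333
  E ⇒ keep positive
Point 3:
  Latitude: 60 + 36.243/60 = 60.6040500
  S ⇒ negate
  Longitude: 23.576′ = 0.392933°; total 179.3929333
  E ⇒ keep positive
Point 4:
  Lat: degrees = first 2 digits = 40, minutes = 8.0674; 40 + 8.0674/60 = 40.1344567
  S → negative
  Longitude: split at 3 digits → 148° and 30.223′; 148 + 30.223/60 = 148.5037167
  E → positive
Point 5:
  Latitude: 47 + 46.305/60 = 47.7717500
  S ⇒ negate
  Longitude: 60 + 34.8137/60 = 60.5802283
  W ⇒ negate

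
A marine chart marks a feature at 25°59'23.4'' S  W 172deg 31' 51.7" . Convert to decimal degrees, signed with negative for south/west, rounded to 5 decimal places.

Latitude: 25° + 59/60 + 23.4/3600 = 25 + 0.983333 + 0.006500 = 25.989833
S ⇒ negate
Longitude: 172° + 31/60 + 51.7/3600 = 172 + 0.516667 + 0.014361 = 172.531028
hemisphere W, so the sign is −

-25.98983, -172.53103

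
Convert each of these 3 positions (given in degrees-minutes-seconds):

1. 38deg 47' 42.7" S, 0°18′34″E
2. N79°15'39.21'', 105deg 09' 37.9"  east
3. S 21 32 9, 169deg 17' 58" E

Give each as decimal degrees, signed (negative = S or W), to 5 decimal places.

Point 1:
  Latitude: 47′ + 42.7″ = 47.71167′; 38 + 47.71167/60 = 38.795194
  S → negative
  Lon: 0 + 18/60 + 34/3600 = 0.309444
  E ⇒ keep positive
Point 2:
  Latitude: 79° + 15/60 + 39.21/3600 = 79 + 0.250000 + 0.010892 = 79.260892
  N → positive
  λ: 9′ + 37.9″ = 9.63167′; 105 + 9.63167/60 = 105.160528
  E ⇒ keep positive
Point 3:
  φ: 32′ + 9″ = 32.15000′; 21 + 32.15000/60 = 21.535833
  S → negative
  Lon: 169° + 17/60 + 58/3600 = 169 + 0.283333 + 0.016111 = 169.299444
  E ⇒ keep positive

1. -38.79519, 0.30944
2. 79.26089, 105.16053
3. -21.53583, 169.29944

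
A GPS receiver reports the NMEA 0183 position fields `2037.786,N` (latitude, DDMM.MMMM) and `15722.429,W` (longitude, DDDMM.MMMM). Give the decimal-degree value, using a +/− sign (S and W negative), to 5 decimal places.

Lat: degrees = first 2 digits = 20, minutes = 37.786; 20 + 37.786/60 = 20.629767
N ⇒ keep positive
λ: degrees = first 3 digits = 157, minutes = 22.429; 157 + 22.429/60 = 157.373817
hemisphere W, so the sign is −

20.62977, -157.37382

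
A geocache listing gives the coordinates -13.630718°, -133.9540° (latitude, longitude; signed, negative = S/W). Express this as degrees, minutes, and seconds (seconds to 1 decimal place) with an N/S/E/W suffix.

13°37′50.6″ S, 133°57′14.4″ W

Latitude is negative → S; |value| = 13.630718
Latitude: whole degrees 13; 37.84308′ → 37′ and 50.585″
Longitude is negative → W; |value| = 133.954000
Longitude: 0.954000 × 60 = 57.24000′ → 57′, remainder × 60 = 14.400″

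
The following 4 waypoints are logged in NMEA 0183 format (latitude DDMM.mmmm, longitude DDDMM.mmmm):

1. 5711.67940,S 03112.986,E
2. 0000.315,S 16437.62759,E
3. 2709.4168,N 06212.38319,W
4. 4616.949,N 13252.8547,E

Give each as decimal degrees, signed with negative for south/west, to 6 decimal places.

1. -57.194657, 31.216433
2. -0.005250, 164.627127
3. 27.156947, -62.206387
4. 46.282483, 132.880912

Point 1:
  φ: degrees = first 2 digits = 57, minutes = 11.6794; 57 + 11.6794/60 = 57.1946567
  hemisphere S, so the sign is −
  Lon: split at 3 digits → 031° and 12.986′; 31 + 12.986/60 = 31.2164333
  E → positive
Point 2:
  Lat: degrees = first 2 digits = 0, minutes = 0.315; 0 + 0.315/60 = 0.0052500
  S → negative
  Longitude: split at 3 digits → 164° and 37.62759′; 164 + 37.62759/60 = 164.6271265
  E ⇒ keep positive
Point 3:
  φ: split at 2 digits → 27° and 9.4168′; 27 + 9.4168/60 = 27.1569467
  N ⇒ keep positive
  Longitude: split at 3 digits → 062° and 12.38319′; 62 + 12.38319/60 = 62.2063865
  W ⇒ negate
Point 4:
  Latitude: split at 2 digits → 46° and 16.949′; 46 + 16.949/60 = 46.2824833
  N ⇒ keep positive
  λ: split at 3 digits → 132° and 52.8547′; 132 + 52.8547/60 = 132.8809117
  E ⇒ keep positive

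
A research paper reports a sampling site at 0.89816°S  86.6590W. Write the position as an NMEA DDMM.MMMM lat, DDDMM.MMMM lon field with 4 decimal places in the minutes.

Lat: minutes = (0.898160 − 0) × 60 = 53.889600
λ: fractional part 0.659000 → 39.540000 minutes

0053.8896,S / 08639.5400,W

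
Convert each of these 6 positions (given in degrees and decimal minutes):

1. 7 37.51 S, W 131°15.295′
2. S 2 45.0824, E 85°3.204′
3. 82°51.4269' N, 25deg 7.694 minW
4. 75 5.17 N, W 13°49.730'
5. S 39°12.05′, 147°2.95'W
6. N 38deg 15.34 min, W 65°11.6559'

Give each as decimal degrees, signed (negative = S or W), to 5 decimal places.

1. -7.62517, -131.25492
2. -2.75137, 85.05340
3. 82.85712, -25.12823
4. 75.08617, -13.82883
5. -39.20083, -147.04917
6. 38.25567, -65.19427

Point 1:
  φ: 37.51′ = 0.625167°; total 7.625167
  S → negative
  Longitude: 131 + 15.295/60 = 131.254917
  hemisphere W, so the sign is −
Point 2:
  Latitude: 2 + 45.0824/60 = 2.751373
  S → negative
  Longitude: 85 + 3.204/60 = 85.053400
  E ⇒ keep positive
Point 3:
  Latitude: 51.4269′ = 0.857115°; total 82.857115
  N → positive
  λ: 25 + 7.694/60 = 25.128233
  W → negative
Point 4:
  φ: 5.17′ = 0.086167°; total 75.086167
  N → positive
  λ: 13 + 49.73/60 = 13.828833
  W → negative
Point 5:
  Latitude: 39 + 12.05/60 = 39.200833
  hemisphere S, so the sign is −
  λ: 147 + 2.95/60 = 147.049167
  W → negative
Point 6:
  Lat: 15.34′ = 0.255667°; total 38.255667
  N ⇒ keep positive
  Longitude: 11.6559′ = 0.194265°; total 65.194265
  W ⇒ negate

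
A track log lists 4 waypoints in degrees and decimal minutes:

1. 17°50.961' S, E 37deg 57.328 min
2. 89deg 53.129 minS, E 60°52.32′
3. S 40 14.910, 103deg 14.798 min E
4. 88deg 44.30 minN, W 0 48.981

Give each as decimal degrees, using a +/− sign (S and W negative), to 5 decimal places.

1. -17.84935, 37.95547
2. -89.88548, 60.87200
3. -40.24850, 103.24663
4. 88.73833, -0.81635

Point 1:
  φ: 17 + 50.961/60 = 17.849350
  S → negative
  Lon: 57.328′ = 0.955467°; total 37.955467
  E ⇒ keep positive
Point 2:
  φ: 89 + 53.129/60 = 89.885483
  S ⇒ negate
  Lon: 52.32′ = 0.872000°; total 60.872000
  E → positive
Point 3:
  Latitude: 40 + 14.91/60 = 40.248500
  S ⇒ negate
  Lon: 14.798′ = 0.246633°; total 103.246633
  E → positive
Point 4:
  φ: 88 + 44.3/60 = 88.738333
  N ⇒ keep positive
  λ: 48.981′ = 0.816350°; total 0.816350
  W ⇒ negate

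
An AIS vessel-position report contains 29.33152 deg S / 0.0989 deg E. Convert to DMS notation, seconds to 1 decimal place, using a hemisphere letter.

29°19′53.5″ S, 0°05′56.0″ E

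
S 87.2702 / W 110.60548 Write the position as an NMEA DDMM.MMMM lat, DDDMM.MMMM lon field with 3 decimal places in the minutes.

Latitude: fractional part 0.270200 → 16.21200 minutes
λ: fractional part 0.605480 → 36.32880 minutes

8716.212,S / 11036.329,W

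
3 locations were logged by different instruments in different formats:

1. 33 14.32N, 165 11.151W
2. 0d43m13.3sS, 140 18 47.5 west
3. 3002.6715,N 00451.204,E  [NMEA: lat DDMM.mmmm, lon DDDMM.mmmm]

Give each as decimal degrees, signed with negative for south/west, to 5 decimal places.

1. 33.23867, -165.18585
2. -0.72036, -140.31319
3. 30.04453, 4.85340

Point 1:
  φ: 33 + 14.32/60 = 33.238667
  N ⇒ keep positive
  Lon: 165 + 11.151/60 = 165.185850
  W ⇒ negate
Point 2:
  φ: 0 + 43/60 + 13.3/3600 = 0.720361
  hemisphere S, so the sign is −
  Longitude: 140 + 18/60 + 47.5/3600 = 140.313194
  W → negative
Point 3:
  Lat: degrees = first 2 digits = 30, minutes = 2.6715; 30 + 2.6715/60 = 30.044525
  N ⇒ keep positive
  λ: split at 3 digits → 004° and 51.204′; 4 + 51.204/60 = 4.853400
  E ⇒ keep positive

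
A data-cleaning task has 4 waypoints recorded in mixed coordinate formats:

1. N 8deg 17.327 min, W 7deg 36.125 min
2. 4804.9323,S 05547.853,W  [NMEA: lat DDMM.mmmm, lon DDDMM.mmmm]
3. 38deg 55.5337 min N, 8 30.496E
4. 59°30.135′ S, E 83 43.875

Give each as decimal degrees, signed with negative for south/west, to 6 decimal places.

Point 1:
  Lat: 8 + 17.327/60 = 8.2887833
  N → positive
  Longitude: 7 + 36.125/60 = 7.6020833
  W → negative
Point 2:
  Latitude: degrees = first 2 digits = 48, minutes = 4.9323; 48 + 4.9323/60 = 48.0822050
  S → negative
  Longitude: split at 3 digits → 055° and 47.853′; 55 + 47.853/60 = 55.7975500
  W → negative
Point 3:
  Latitude: 55.5337′ = 0.925562°; total 38.9255617
  N → positive
  Lon: 8 + 30.496/60 = 8.5082667
  E → positive
Point 4:
  φ: 59 + 30.135/60 = 59.5022500
  S → negative
  Longitude: 83 + 43.875/60 = 83.7312500
  E ⇒ keep positive

1. 8.288783, -7.602083
2. -48.082205, -55.797550
3. 38.925562, 8.508267
4. -59.502250, 83.731250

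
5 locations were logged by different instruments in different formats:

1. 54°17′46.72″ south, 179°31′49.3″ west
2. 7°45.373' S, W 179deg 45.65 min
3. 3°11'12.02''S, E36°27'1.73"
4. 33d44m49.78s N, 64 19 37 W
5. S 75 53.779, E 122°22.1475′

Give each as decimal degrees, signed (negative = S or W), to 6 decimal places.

1. -54.296311, -179.530361
2. -7.756217, -179.760833
3. -3.186672, 36.450481
4. 33.747161, -64.326944
5. -75.896317, 122.369125

Point 1:
  Lat: 17′ + 46.72″ = 17.77867′; 54 + 17.77867/60 = 54.2963111
  hemisphere S, so the sign is −
  λ: 31′ + 49.3″ = 31.82167′; 179 + 31.82167/60 = 179.5303611
  hemisphere W, so the sign is −
Point 2:
  φ: 7 + 45.373/60 = 7.7562167
  S ⇒ negate
  Longitude: 45.65′ = 0.760833°; total 179.7608333
  hemisphere W, so the sign is −
Point 3:
  φ: 3° + 11/60 + 12.02/3600 = 3 + 0.183333 + 0.003339 = 3.1866722
  S → negative
  Lon: 36 + 27/60 + 1.73/3600 = 36.4504806
  E ⇒ keep positive
Point 4:
  φ: 33 + 44/60 + 49.78/3600 = 33.7471611
  N ⇒ keep positive
  Longitude: 19′ + 37″ = 19.61667′; 64 + 19.61667/60 = 64.3269444
  W ⇒ negate
Point 5:
  Latitude: 75 + 53.779/60 = 75.8963167
  hemisphere S, so the sign is −
  Lon: 122 + 22.1475/60 = 122.3691250
  E ⇒ keep positive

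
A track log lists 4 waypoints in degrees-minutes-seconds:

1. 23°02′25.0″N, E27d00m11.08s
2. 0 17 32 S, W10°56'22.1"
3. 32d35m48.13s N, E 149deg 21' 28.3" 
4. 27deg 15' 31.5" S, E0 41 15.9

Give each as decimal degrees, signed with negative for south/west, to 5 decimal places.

Point 1:
  Lat: 23 + 2/60 + 25/3600 = 23.040278
  N ⇒ keep positive
  Longitude: 0′ + 11.08″ = 0.18467′; 27 + 0.18467/60 = 27.003078
  E → positive
Point 2:
  Latitude: 0° + 17/60 + 32/3600 = 0 + 0.283333 + 0.008889 = 0.292222
  S ⇒ negate
  λ: 56′ + 22.1″ = 56.36833′; 10 + 56.36833/60 = 10.939472
  W ⇒ negate
Point 3:
  Latitude: 32 + 35/60 + 48.13/3600 = 32.596703
  N → positive
  Longitude: 149 + 21/60 + 28.3/3600 = 149.357861
  E → positive
Point 4:
  Lat: 27 + 15/60 + 31.5/3600 = 27.258750
  S → negative
  λ: 0° + 41/60 + 15.9/3600 = 0 + 0.683333 + 0.004417 = 0.687750
  E ⇒ keep positive

1. 23.04028, 27.00308
2. -0.29222, -10.93947
3. 32.59670, 149.35786
4. -27.25875, 0.68775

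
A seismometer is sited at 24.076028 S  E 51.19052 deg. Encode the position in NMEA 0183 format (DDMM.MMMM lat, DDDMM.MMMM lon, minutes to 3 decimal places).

Lat: fractional part 0.076028 → 4.56168 minutes
λ: 51° + 0.190520 × 60 = 51° 11.43120′

2404.562,S / 05111.431,E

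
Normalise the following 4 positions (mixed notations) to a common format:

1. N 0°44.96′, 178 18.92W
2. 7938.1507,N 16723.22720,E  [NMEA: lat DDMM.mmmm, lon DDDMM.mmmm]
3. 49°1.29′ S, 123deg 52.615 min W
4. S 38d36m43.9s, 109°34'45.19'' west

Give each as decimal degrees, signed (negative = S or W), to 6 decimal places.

1. 0.749333, -178.315333
2. 79.635845, 167.387120
3. -49.021500, -123.876917
4. -38.612194, -109.579219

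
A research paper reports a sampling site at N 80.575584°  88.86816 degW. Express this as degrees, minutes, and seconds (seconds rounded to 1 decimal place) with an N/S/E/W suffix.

80°34′32.1″ N, 88°52′5.4″ W

Latitude: 0.575584 × 60 = 34.53504′ → 34′, remainder × 60 = 32.102″
λ: whole degrees 88; 52.08960′ → 52′ and 5.376″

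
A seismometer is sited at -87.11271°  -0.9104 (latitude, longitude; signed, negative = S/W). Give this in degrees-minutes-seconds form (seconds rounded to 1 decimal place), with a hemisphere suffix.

87°06′45.8″ S, 0°54′37.4″ W

Latitude is negative → S; |value| = 87.112710
φ: 0.112710 × 60 = 6.76260′ → 6′, remainder × 60 = 45.756″
Longitude is negative → W; |value| = 0.910400
λ: whole degrees 0; 54.62400′ → 54′ and 37.440″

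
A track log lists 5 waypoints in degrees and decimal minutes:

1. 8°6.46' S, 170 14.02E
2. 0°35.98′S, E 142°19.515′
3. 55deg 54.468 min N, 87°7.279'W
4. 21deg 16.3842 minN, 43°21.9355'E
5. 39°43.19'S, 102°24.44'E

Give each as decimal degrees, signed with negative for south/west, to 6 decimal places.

1. -8.107667, 170.233667
2. -0.599667, 142.325250
3. 55.907800, -87.121317
4. 21.273070, 43.365592
5. -39.719833, 102.407333

Point 1:
  Latitude: 6.46′ = 0.107667°; total 8.1076667
  hemisphere S, so the sign is −
  Longitude: 170 + 14.02/60 = 170.2336667
  E → positive
Point 2:
  Latitude: 35.98′ = 0.599667°; total 0.5996667
  S → negative
  Longitude: 19.515′ = 0.325250°; total 142.3252500
  E → positive
Point 3:
  Lat: 55 + 54.468/60 = 55.9078000
  N ⇒ keep positive
  λ: 87 + 7.279/60 = 87.1213167
  W → negative
Point 4:
  Latitude: 16.3842′ = 0.273070°; total 21.2730700
  N ⇒ keep positive
  Lon: 43 + 21.9355/60 = 43.3655917
  E ⇒ keep positive
Point 5:
  Latitude: 39 + 43.19/60 = 39.7198333
  S → negative
  Longitude: 102 + 24.44/60 = 102.4073333
  E → positive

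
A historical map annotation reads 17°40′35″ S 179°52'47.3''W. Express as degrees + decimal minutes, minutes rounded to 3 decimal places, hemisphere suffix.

17° 40.583′ S, 179° 52.788′ W

φ: 40 + 35/60 = 40.58333′
λ: seconds/60 = 0.78833; minutes = 52 + 0.78833 = 52.78833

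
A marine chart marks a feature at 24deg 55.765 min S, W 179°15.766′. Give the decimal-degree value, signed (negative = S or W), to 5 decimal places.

Latitude: 24 + 55.765/60 = 24.929417
S → negative
Lon: 179 + 15.766/60 = 179.262767
hemisphere W, so the sign is −

-24.92942, -179.26277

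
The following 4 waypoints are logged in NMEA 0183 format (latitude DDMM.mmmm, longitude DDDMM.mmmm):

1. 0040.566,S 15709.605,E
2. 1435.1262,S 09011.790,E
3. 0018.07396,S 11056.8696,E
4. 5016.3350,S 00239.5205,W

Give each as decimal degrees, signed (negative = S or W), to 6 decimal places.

1. -0.676100, 157.160083
2. -14.585437, 90.196500
3. -0.301233, 110.947827
4. -50.272250, -2.658675

Point 1:
  Latitude: degrees = first 2 digits = 0, minutes = 40.566; 0 + 40.566/60 = 0.6761000
  S → negative
  Longitude: split at 3 digits → 157° and 9.605′; 157 + 9.605/60 = 157.1600833
  E ⇒ keep positive
Point 2:
  φ: degrees = first 2 digits = 14, minutes = 35.1262; 14 + 35.1262/60 = 14.5854367
  hemisphere S, so the sign is −
  Lon: split at 3 digits → 090° and 11.79′; 90 + 11.79/60 = 90.1965000
  E → positive
Point 3:
  Lat: split at 2 digits → 00° and 18.07396′; 0 + 18.07396/60 = 0.3012327
  S → negative
  Longitude: degrees = first 3 digits = 110, minutes = 56.8696; 110 + 56.8696/60 = 110.9478267
  E → positive
Point 4:
  φ: degrees = first 2 digits = 50, minutes = 16.335; 50 + 16.335/60 = 50.2722500
  S ⇒ negate
  Longitude: split at 3 digits → 002° and 39.5205′; 2 + 39.5205/60 = 2.6586750
  W → negative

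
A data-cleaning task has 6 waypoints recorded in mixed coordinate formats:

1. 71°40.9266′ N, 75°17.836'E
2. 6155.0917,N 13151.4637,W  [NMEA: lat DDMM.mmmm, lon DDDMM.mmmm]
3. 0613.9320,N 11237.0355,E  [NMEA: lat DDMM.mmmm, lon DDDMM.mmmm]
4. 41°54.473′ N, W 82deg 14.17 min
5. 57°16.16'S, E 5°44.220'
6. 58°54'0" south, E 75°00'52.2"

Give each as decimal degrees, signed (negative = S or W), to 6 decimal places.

1. 71.682110, 75.297267
2. 61.918195, -131.857728
3. 6.232200, 112.617258
4. 41.907883, -82.236167
5. -57.269333, 5.737000
6. -58.900000, 75.014500

Point 1:
  φ: 40.9266′ = 0.682110°; total 71.6821100
  N → positive
  Longitude: 75 + 17.836/60 = 75.2972667
  E ⇒ keep positive
Point 2:
  Latitude: degrees = first 2 digits = 61, minutes = 55.0917; 61 + 55.0917/60 = 61.9181950
  N ⇒ keep positive
  λ: degrees = first 3 digits = 131, minutes = 51.4637; 131 + 51.4637/60 = 131.8577283
  W ⇒ negate
Point 3:
  Latitude: split at 2 digits → 06° and 13.932′; 6 + 13.932/60 = 6.2322000
  N → positive
  λ: split at 3 digits → 112° and 37.0355′; 112 + 37.0355/60 = 112.6172583
  E → positive
Point 4:
  φ: 54.473′ = 0.907883°; total 41.9078833
  N → positive
  Lon: 14.17′ = 0.236167°; total 82.2361667
  W → negative
Point 5:
  Latitude: 57 + 16.16/60 = 57.2693333
  S → negative
  Longitude: 5 + 44.22/60 = 5.7370000
  E → positive
Point 6:
  Latitude: 58° + 54/60 + 0/3600 = 58 + 0.900000 + 0.000000 = 58.9000000
  S → negative
  λ: 75° + 0/60 + 52.2/3600 = 75 + 0.000000 + 0.014500 = 75.0145000
  E → positive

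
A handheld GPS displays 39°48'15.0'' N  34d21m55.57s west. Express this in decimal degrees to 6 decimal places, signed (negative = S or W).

Lat: 48′ + 15″ = 48.25000′; 39 + 48.25000/60 = 39.8041667
N ⇒ keep positive
Longitude: 34 + 21/60 + 55.57/3600 = 34.3654361
W ⇒ negate

39.804167, -34.365436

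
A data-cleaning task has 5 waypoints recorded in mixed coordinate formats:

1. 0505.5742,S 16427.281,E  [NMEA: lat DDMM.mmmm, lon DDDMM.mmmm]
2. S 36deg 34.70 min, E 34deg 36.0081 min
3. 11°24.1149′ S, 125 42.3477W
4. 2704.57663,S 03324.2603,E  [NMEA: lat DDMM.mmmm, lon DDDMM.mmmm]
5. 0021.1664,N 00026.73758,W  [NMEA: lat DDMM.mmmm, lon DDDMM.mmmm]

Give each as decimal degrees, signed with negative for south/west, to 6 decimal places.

1. -5.092903, 164.454683
2. -36.578333, 34.600135
3. -11.401915, -125.705795
4. -27.076277, 33.404338
5. 0.352773, -0.445626

Point 1:
  Lat: split at 2 digits → 05° and 5.5742′; 5 + 5.5742/60 = 5.0929033
  hemisphere S, so the sign is −
  Longitude: degrees = first 3 digits = 164, minutes = 27.281; 164 + 27.281/60 = 164.4546833
  E → positive
Point 2:
  Latitude: 34.7′ = 0.578333°; total 36.5783333
  S → negative
  Longitude: 34 + 36.0081/60 = 34.6001350
  E ⇒ keep positive
Point 3:
  Lat: 11 + 24.1149/60 = 11.4019150
  S → negative
  Lon: 125 + 42.3477/60 = 125.7057950
  W → negative
Point 4:
  Latitude: split at 2 digits → 27° and 4.57663′; 27 + 4.57663/60 = 27.0762772
  hemisphere S, so the sign is −
  Lon: split at 3 digits → 033° and 24.2603′; 33 + 24.2603/60 = 33.4043383
  E → positive
Point 5:
  Latitude: split at 2 digits → 00° and 21.1664′; 0 + 21.1664/60 = 0.3527733
  N ⇒ keep positive
  Longitude: split at 3 digits → 000° and 26.73758′; 0 + 26.73758/60 = 0.4456263
  W ⇒ negate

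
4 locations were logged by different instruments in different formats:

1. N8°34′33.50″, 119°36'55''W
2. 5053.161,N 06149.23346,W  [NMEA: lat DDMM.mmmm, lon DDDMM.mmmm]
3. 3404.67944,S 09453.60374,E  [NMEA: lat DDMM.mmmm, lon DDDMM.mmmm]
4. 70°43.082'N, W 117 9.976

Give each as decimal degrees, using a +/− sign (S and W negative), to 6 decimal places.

Point 1:
  Lat: 8° + 34/60 + 33.5/3600 = 8 + 0.566667 + 0.009306 = 8.5759722
  N → positive
  Longitude: 119° + 36/60 + 55/3600 = 119 + 0.600000 + 0.015278 = 119.6152778
  W → negative
Point 2:
  φ: degrees = first 2 digits = 50, minutes = 53.161; 50 + 53.161/60 = 50.8860167
  N → positive
  λ: degrees = first 3 digits = 61, minutes = 49.23346; 61 + 49.23346/60 = 61.8205577
  W → negative
Point 3:
  Lat: degrees = first 2 digits = 34, minutes = 4.67944; 34 + 4.67944/60 = 34.0779907
  S ⇒ negate
  λ: split at 3 digits → 094° and 53.60374′; 94 + 53.60374/60 = 94.8933957
  E → positive
Point 4:
  Lat: 70 + 43.082/60 = 70.7180333
  N ⇒ keep positive
  Longitude: 9.976′ = 0.166267°; total 117.1662667
  W → negative

1. 8.575972, -119.615278
2. 50.886017, -61.820558
3. -34.077991, 94.893396
4. 70.718033, -117.166267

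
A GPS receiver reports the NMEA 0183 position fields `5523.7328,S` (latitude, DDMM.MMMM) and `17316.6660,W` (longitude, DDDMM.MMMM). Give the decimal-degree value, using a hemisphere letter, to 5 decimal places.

55.39555° S, 173.27777° W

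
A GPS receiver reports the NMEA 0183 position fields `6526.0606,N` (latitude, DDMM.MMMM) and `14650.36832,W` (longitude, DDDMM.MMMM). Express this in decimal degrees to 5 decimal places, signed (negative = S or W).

φ: degrees = first 2 digits = 65, minutes = 26.0606; 65 + 26.0606/60 = 65.434343
N ⇒ keep positive
λ: degrees = first 3 digits = 146, minutes = 50.36832; 146 + 50.36832/60 = 146.839472
hemisphere W, so the sign is −

65.43434, -146.83947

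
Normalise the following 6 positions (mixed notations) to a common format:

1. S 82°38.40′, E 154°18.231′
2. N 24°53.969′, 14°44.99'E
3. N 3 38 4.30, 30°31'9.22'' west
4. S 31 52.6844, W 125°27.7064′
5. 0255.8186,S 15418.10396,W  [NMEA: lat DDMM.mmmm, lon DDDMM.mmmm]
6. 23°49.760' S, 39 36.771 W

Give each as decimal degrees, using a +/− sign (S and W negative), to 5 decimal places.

Point 1:
  φ: 82 + 38.4/60 = 82.640000
  S ⇒ negate
  λ: 154 + 18.231/60 = 154.303850
  E → positive
Point 2:
  Latitude: 53.969′ = 0.899483°; total 24.899483
  N ⇒ keep positive
  Longitude: 14 + 44.99/60 = 14.749833
  E ⇒ keep positive
Point 3:
  φ: 38′ + 4.3″ = 38.07167′; 3 + 38.07167/60 = 3.634528
  N ⇒ keep positive
  Lon: 30° + 31/60 + 9.22/3600 = 30 + 0.516667 + 0.002561 = 30.519228
  W ⇒ negate
Point 4:
  Latitude: 31 + 52.6844/60 = 31.878073
  hemisphere S, so the sign is −
  Longitude: 125 + 27.7064/60 = 125.461773
  W ⇒ negate
Point 5:
  Lat: split at 2 digits → 02° and 55.8186′; 2 + 55.8186/60 = 2.930310
  S ⇒ negate
  Lon: degrees = first 3 digits = 154, minutes = 18.10396; 154 + 18.10396/60 = 154.301733
  hemisphere W, so the sign is −
Point 6:
  φ: 23 + 49.76/60 = 23.829333
  S ⇒ negate
  λ: 39 + 36.771/60 = 39.612850
  hemisphere W, so the sign is −

1. -82.64000, 154.30385
2. 24.89948, 14.74983
3. 3.63453, -30.51923
4. -31.87807, -125.46177
5. -2.93031, -154.30173
6. -23.82933, -39.61285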